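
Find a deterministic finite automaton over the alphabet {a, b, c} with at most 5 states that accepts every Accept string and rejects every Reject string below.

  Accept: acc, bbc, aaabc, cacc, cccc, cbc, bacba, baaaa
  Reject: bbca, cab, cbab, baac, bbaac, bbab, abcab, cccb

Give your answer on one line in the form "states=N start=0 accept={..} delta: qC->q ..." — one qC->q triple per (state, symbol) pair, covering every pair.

states=4 start=0 accept={0,2} delta: 0a->0 0b->1 0c->0 1a->2 1b->1 1c->2 2a->3 2b->1 2c->0 3a->0 3b->1 3c->1

Fold the examples into a partial DFA from state 0: repeatedly fix the first undefined (state, symbol) met by the shortest-then-alphabetical prefix, trying targets in increasing order and rejecting any under which an Accept and a Reject string meet in one state with the same remainder; add a state when all current targets are rejected. Accepting states are where Accept strings end.
a: 0a undefined. 0a->0: ok.
b: 0b undefined. 0b->0: no, bbc/baac meet in 0 with "c" left. Open state 1: 0b->1.
c: 0c undefined. 0c->0: ok.
ba: 1a undefined. 1a->0: no, acc/baac meet in 0. 1a->1: no, aaabc/baac meet in 1 with "c" left. Open state 2: 1a->2.
bb: 1b undefined. 1b->0: no, acc/bbca meet in 0. 1b->1: ok.
abc: 1c undefined. 1c->0: no, acc/bbca meet in 0. 1c->1: no, bbc/cab meet in 1. 1c->2: ok.
baa: 2a undefined. 2a->0: no, acc/bbca meet in 0. 2a->1: no, bbc/baac meet in 2. 2a->2: no, bbc/bbca meet in 2. Open state 3: 2a->3.
bac: 2c undefined. 2c->0: ok.
baaa: 3a undefined. 3a->0: ok.
baac: 3c undefined. 3c->0: no, acc/baac meet in 0. 3c->1: ok.
bbab: 2b undefined. 2b->0: no, acc/cbab meet in 0. 2b->1: ok.
abcab: 3b undefined. 3b->0: no, acc/abcab meet in 0. 3b->1: ok.
All examples now run through 4 states with every (state, symbol) defined. Accept strings end in {0,2}, Reject strings end in {1,3}; accept={0,2}.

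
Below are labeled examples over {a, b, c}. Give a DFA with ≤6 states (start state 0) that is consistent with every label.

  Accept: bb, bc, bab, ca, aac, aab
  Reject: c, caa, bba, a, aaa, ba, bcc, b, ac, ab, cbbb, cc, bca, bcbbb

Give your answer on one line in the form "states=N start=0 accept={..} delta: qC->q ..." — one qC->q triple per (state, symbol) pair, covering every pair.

states=5 start=0 accept={3,4} delta: 0a->1 0b->2 0c->1 1a->3 1b->1 1c->0 2a->2 2b->3 2c->4 3a->0 3b->3 3c->3 4a->0 4b->1 4c->0

Grow the machine one transition at a time. Run the examples from 0; the earliest place one falls off (shortest prefix, ties alphabetical) gets sent to the lowest-numbered state that keeps every Accept/Reject pair distinguishable — a pair clashes when both reach the same state with identical unread suffix — and to a fresh state only if none does.
a: 0a undefined. 0a->0: no, aac/c meet in 0 with "c" left. Open state 1: 0a->1.
b: 0b undefined. 0b->0: no, bb/b meet in 0. 0b->1: no, bb/ab meet in 1 with "b" left. Open state 2: 0b->2.
c: 0c undefined. 0c->0: no, ca/a meet in 1. 0c->1: ok.
aa: 1a undefined. 1a->0: no, aac/c meet in 1. 1a->1: no, ca/c meet in 1. 1a->2: no, ca/b meet in 2. Open state 3: 1a->3.
ab: 1b undefined. 1b->0: no, bb/cbbb meet in 2 with "b" left. 1b->1: ok.
ac: 1c undefined. 1c->0: ok.
ba: 2a undefined. 2a->0: no, bab/b meet in 2. 2a->1: no, bab/c meet in 1. 2a->2: ok.
bb: 2b undefined. 2b->0: no, bb/ac meet in 0. 2b->1: no, bb/c meet in 1. 2b->2: no, bb/bba meet in 2. 2b->3: ok.
bc: 2c undefined. 2c->0: no, bc/ac meet in 0. 2c->1: no, bb/bca meet in 3. 2c->2: no, bc/ba meet in 2. 2c->3: no, aac/bcc meet in 3 with "c" left. Open state 4: 2c->4.
aaa: 3a undefined. 3a->0: ok.
aab: 3b undefined. 3b->0: no, aab/caa meet in 0. 3b->1: no, aab/c meet in 1. 3b->2: no, aab/ba meet in 2. 3b->3: ok.
aac: 3c undefined. 3c->0: no, aac/caa meet in 0. 3c->1: no, aac/c meet in 1. 3c->2: no, aac/ba meet in 2. 3c->3: ok.
bca: 4a undefined. 4a->0: ok.
bcb: 4b undefined. 4b->0: no, bb/bcbbb meet in 3. 4b->1: ok.
bcc: 4c undefined. 4c->0: ok.
All examples now run through 5 states with every (state, symbol) defined. Accept strings end in {3,4}, Reject strings end in {0,1,2}; accept={3,4}.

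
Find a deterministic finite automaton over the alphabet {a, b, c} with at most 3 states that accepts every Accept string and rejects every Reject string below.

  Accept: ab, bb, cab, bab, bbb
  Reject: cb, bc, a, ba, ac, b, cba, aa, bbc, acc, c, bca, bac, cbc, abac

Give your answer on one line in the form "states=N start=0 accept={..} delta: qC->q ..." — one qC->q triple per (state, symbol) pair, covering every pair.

states=3 start=0 accept={2} delta: 0a->1 0b->1 0c->0 1a->1 1b->2 1c->0 2a->0 2b->2 2c->0

Grow the machine one transition at a time. Run the examples from 0; the earliest place one falls off (shortest prefix, ties alphabetical) gets sent to the lowest-numbered state that keeps every Accept/Reject pair distinguishable — a pair clashes when both reach the same state with identical unread suffix — and to a fresh state only if none does.
a: 0a undefined. 0a->0: no, ab/b meet in 0 with "b" left. Open state 1: 0a->1.
b: 0b undefined. 0b->0: no, bb/b meet in 0. 0b->1: ok.
c: 0c undefined. 0c->0: ok.
aa: 1a undefined. 1a->0: no, bab/cb meet in 1. 1a->1: ok.
ab: 1b undefined. 1b->0: no, ab/bbc meet in 0. 1b->1: no, ab/cb meet in 1. Open state 2: 1b->2.
ac: 1c undefined. 1c->0: ok.
aba: 2a undefined. 2a->0: ok.
bbb: 2b undefined. 2b->0: no, bbb/bc meet in 0. 2b->1: no, bbb/cb meet in 1. 2b->2: ok.
bbc: 2c undefined. 2c->0: ok.
All examples now run through 3 states with every (state, symbol) defined. Accept strings end in {2}, Reject strings end in {0,1}; accept={2}.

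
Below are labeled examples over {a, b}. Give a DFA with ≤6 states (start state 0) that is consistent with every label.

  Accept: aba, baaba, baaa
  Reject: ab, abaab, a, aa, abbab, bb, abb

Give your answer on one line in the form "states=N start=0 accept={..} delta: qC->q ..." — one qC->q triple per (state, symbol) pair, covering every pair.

states=3 start=0 accept={2} delta: 0a->0 0b->1 1a->2 1b->0 2a->2 2b->1

Fold the examples into a partial DFA from state 0: repeatedly fix the first undefined (state, symbol) met by the shortest-then-alphabetical prefix, trying targets in increasing order and rejecting any under which an Accept and a Reject string meet in one state with the same remainder; add a state when all current targets are rejected. Accepting states are where Accept strings end.
a: 0a undefined. 0a->0: ok.
b: 0b undefined. 0b->0: no, aba/ab meet in 0. Open state 1: 0b->1.
ba: 1a undefined. 1a->0: no, aba/a meet in 0. 1a->1: no, aba/ab meet in 1. Open state 2: 1a->2.
bb: 1b undefined. 1b->0: ok.
baa: 2a undefined. 2a->0: no, baaa/a meet in 0. 2a->1: no, baaba/abaab meet in 0. 2a->2: ok.
baab: 2b undefined. 2b->0: no, baaba/abaab meet in 0. 2b->1: ok.
All examples now run through 3 states with every (state, symbol) defined. Accept strings end in {2}, Reject strings end in {0,1}; accept={2}.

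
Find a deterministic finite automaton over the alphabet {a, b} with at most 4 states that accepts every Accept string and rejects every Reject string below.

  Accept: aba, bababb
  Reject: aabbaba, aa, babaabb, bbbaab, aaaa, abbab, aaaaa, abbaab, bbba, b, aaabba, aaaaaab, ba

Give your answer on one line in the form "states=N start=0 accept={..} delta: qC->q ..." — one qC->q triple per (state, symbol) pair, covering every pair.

State merging on the prefix tree: take the shortest (then alphabetical) example prefix whose next move is undefined and point that move at state 0, else 1, else 2, ...; a target is out if some Accept/Reject pair would then sit in one state with the same input left (inseparable). If every existing state is out, open a new one.
a: 0a undefined. 0a->0: no, aba/ba meet in 0 with "ba" left. Open state 1: 0a->1.
b: 0b undefined. 0b->0: ok.
aa: 1a undefined. 1a->0: no, aba/aabbaba meet in 1 with "ba" left. 1a->1: ok.
ab: 1b undefined. 1b->0: no, aba/aabbaba meet in 1. 1b->1: no, aba/aabbaba meet in 1. Open state 2: 1b->2.
aba: 2a undefined. 2a->0: no, aba/b meet in 0. 2a->1: no, aba/aa meet in 1. 2a->2: no, aba/bbbaab meet in 2. Open state 3: 2a->3.
abb: 2b undefined. 2b->0: no, aba/aabbaba meet in 3. 2b->1: no, aba/aabbaba meet in 3. 2b->2: no, aba/aaabba meet in 3. 2b->3: ok.
abba: 3a undefined. 3a->0: ok.
babab: 3b undefined. 3b->0: no, bababb/babaabb meet in 0. 3b->1: no, bababb/bbbaab meet in 2. 3b->2: ok.
All examples now run through 4 states with every (state, symbol) defined. Accept strings end in {3}, Reject strings end in {0,1,2}; accept={3}.

states=4 start=0 accept={3} delta: 0a->1 0b->0 1a->1 1b->2 2a->3 2b->3 3a->0 3b->2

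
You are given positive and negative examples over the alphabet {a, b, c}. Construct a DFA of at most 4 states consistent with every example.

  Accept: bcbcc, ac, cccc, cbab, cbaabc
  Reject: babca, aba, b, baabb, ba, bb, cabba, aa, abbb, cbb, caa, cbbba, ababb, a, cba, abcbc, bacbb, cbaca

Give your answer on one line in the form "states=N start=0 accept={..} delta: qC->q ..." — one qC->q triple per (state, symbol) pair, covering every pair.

State merging on the prefix tree: take the shortest (then alphabetical) example prefix whose next move is undefined and point that move at state 0, else 1, else 2, ...; a target is out if some Accept/Reject pair would then sit in one state with the same input left (inseparable). If every existing state is out, open a new one.
a: 0a undefined. 0a->0: ok.
b: 0b undefined. 0b->0: ok.
c: 0c undefined. 0c->0: no, bcbcc/babca meet in 0. Open state 1: 0c->1.
ca: 1a undefined. 1a->0: ok.
cb: 1b undefined. 1b->0: no, ac/abcbc meet in 1. 1b->1: no, ac/cbb meet in 1. Open state 2: 1b->2.
cc: 1c undefined. 1c->0: no, cccc/babca meet in 0. 1c->1: ok.
cba: 2a undefined. 2a->0: no, cbab/babca meet in 0. 2a->1: no, ac/cba meet in 1. 2a->2: no, cbab/cbb meet in 2 with "b" left. Open state 3: 2a->3.
cbb: 2b undefined. 2b->0: ok.
bcbc: 2c undefined. 2c->0: ok.
cbaa: 3a undefined. 3a->0: ok.
cbab: 3b undefined. 3b->0: no, cbab/babca meet in 0. 3b->1: ok.
cbac: 3c undefined. 3c->0: ok.
All examples now run through 4 states with every (state, symbol) defined. Accept strings end in {1}, Reject strings end in {0,3}; accept={1}.

states=4 start=0 accept={1} delta: 0a->0 0b->0 0c->1 1a->0 1b->2 1c->1 2a->3 2b->0 2c->0 3a->0 3b->1 3c->0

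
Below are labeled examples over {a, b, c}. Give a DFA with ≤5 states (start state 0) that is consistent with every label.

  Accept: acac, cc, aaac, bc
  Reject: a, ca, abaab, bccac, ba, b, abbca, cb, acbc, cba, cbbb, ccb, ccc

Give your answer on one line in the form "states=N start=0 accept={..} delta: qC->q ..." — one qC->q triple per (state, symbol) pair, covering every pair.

State merging on the prefix tree: take the shortest (then alphabetical) example prefix whose next move is undefined and point that move at state 0, else 1, else 2, ...; a target is out if some Accept/Reject pair would then sit in one state with the same input left (inseparable). If every existing state is out, open a new one.
a: 0a undefined. 0a->0: ok.
b: 0b undefined. 0b->0: ok.
c: 0c undefined. 0c->0: no, acac/a meet in 0. Open state 1: 0c->1.
ca: 1a undefined. 1a->0: ok.
cb: 1b undefined. 1b->0: no, acac/acbc meet in 1. 1b->1: no, acac/cb meet in 1. Open state 2: 1b->2.
cc: 1c undefined. 1c->0: no, acac/bccac meet in 1. 1c->1: no, acac/bccac meet in 1. 1c->2: no, cc/cb meet in 2. Open state 3: 1c->3.
cba: 2a undefined. 2a->0: ok.
cbb: 2b undefined. 2b->0: ok.
ccb: 3b undefined. 3b->0: ok.
ccc: 3c undefined. 3c->0: ok.
acbc: 2c undefined. 2c->0: ok.
bcca: 3a undefined. 3a->0: no, acac/bccac meet in 1. 3a->1: no, cc/bccac meet in 3. 3a->2: ok.
All examples now run through 4 states with every (state, symbol) defined. Accept strings end in {1,3}, Reject strings end in {0,2}; accept={1,3}.

states=4 start=0 accept={1,3} delta: 0a->0 0b->0 0c->1 1a->0 1b->2 1c->3 2a->0 2b->0 2c->0 3a->2 3b->0 3c->0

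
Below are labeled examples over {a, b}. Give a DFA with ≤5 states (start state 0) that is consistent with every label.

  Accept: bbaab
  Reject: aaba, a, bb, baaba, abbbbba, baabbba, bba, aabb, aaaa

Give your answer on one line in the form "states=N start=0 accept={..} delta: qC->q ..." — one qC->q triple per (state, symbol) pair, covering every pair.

states=2 start=0 accept={1} delta: 0a->0 0b->1 1a->0 1b->0

State merging on the prefix tree: take the shortest (then alphabetical) example prefix whose next move is undefined and point that move at state 0, else 1, else 2, ...; a target is out if some Accept/Reject pair would then sit in one state with the same input left (inseparable). If every existing state is out, open a new one.
a: 0a undefined. 0a->0: ok.
b: 0b undefined. 0b->0: no, bbaab/aaba meet in 0. Open state 1: 0b->1.
ba: 1a undefined. 1a->0: ok.
bb: 1b undefined. 1b->0: ok.
All examples now run through 2 states with every (state, symbol) defined. Accept strings end in {1}, Reject strings end in {0}; accept={1}.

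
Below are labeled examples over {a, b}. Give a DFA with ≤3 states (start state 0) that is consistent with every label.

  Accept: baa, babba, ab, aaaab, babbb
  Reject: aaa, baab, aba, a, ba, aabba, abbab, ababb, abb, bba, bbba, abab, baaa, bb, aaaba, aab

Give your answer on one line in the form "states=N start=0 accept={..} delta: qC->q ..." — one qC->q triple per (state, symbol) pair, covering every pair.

Grow the machine one transition at a time. Run the examples from 0; the earliest place one falls off (shortest prefix, ties alphabetical) gets sent to the lowest-numbered state that keeps every Accept/Reject pair distinguishable — a pair clashes when both reach the same state with identical unread suffix — and to a fresh state only if none does.
a: 0a undefined. 0a->0: no, ab/aab meet in 0 with "b" left. Open state 1: 0a->1.
b: 0b undefined. 0b->0: ok.
aa: 1a undefined. 1a->0: no, baa/baab meet in 0. 1a->1: no, baa/aaa meet in 1. Open state 2: 1a->2.
ab: 1b undefined. 1b->0: no, babba/aba meet in 1. 1b->1: no, baa/aba meet in 2. 1b->2: ok.
aaa: 2a undefined. 2a->0: ok.
aab: 2b undefined. 2b->0: no, baa/abbab meet in 2. 2b->1: ok.
All examples now run through 3 states with every (state, symbol) defined. Accept strings end in {2}, Reject strings end in {0,1}; accept={2}.

states=3 start=0 accept={2} delta: 0a->1 0b->0 1a->2 1b->2 2a->0 2b->1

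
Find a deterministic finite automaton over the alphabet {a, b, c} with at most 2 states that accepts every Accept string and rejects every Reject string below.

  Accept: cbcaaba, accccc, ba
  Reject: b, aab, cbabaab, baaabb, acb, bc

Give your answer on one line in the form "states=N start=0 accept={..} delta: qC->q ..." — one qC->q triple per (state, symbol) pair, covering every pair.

Grow the machine one transition at a time. Run the examples from 0; the earliest place one falls off (shortest prefix, ties alphabetical) gets sent to the lowest-numbered state that keeps every Accept/Reject pair distinguishable — a pair clashes when both reach the same state with identical unread suffix — and to a fresh state only if none does.
a: 0a undefined. 0a->0: ok.
b: 0b undefined. 0b->0: no, ba/b meet in 0. Open state 1: 0b->1.
c: 0c undefined. 0c->0: ok.
ba: 1a undefined. 1a->0: ok.
bc: 1c undefined. 1c->0: no, cbcaaba/bc meet in 0. 1c->1: ok.
baaabb: 1b undefined. 1b->0: no, cbcaaba/baaabb meet in 0. 1b->1: ok.
All examples now run through 2 states with every (state, symbol) defined. Accept strings end in {0}, Reject strings end in {1}; accept={0}.

states=2 start=0 accept={0} delta: 0a->0 0b->1 0c->0 1a->0 1b->1 1c->1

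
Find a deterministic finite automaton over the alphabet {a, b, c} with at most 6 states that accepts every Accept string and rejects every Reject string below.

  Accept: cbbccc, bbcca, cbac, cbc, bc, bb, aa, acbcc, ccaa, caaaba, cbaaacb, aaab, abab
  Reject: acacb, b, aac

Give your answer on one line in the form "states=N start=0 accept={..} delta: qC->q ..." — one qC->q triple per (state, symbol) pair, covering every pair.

Grow the machine one transition at a time. Run the examples from 0; the earliest place one falls off (shortest prefix, ties alphabetical) gets sent to the lowest-numbered state that keeps every Accept/Reject pair distinguishable — a pair clashes when both reach the same state with identical unread suffix — and to a fresh state only if none does.
a: 0a undefined. 0a->0: no, aaab/b meet in 0 with "b" left. Open state 1: 0a->1.
b: 0b undefined. 0b->0: no, bb/b meet in 0. 0b->1: ok.
c: 0c undefined. 0c->0: no, cbac/aac meet in 1 with "ac" left. 0c->1: ok.
aa: 1a undefined. 1a->0: ok.
ab: 1b undefined. 1b->0: no, cbc/b meet in 1. 1b->1: no, cbac/b meet in 1. Open state 2: 1b->2.
ac: 1c undefined. 1c->0: no, acbcc/acacb meet in 1. 1c->1: no, bc/b meet in 1. 1c->2: ok.
aba: 2a undefined. 2a->0: no, cbac/b meet in 1. 2a->1: no, cbaaacb/acacb meet in 2 with "b" left. 2a->2: no, cbaaacb/acacb meet in 2 with "cb" left. Open state 3: 2a->3.
acb: 2b undefined. 2b->0: ok.
bbc: 2c undefined. 2c->0: ok.
abab: 3b undefined. 3b->0: ok.
acac: 3c undefined. 3c->0: ok.
cbaa: 3a undefined. 3a->0: ok.
All examples now run through 4 states with every (state, symbol) defined. Accept strings end in {0,2}, Reject strings end in {1}; accept={0,2}.

states=4 start=0 accept={0,2} delta: 0a->1 0b->1 0c->1 1a->0 1b->2 1c->2 2a->3 2b->0 2c->0 3a->0 3b->0 3c->0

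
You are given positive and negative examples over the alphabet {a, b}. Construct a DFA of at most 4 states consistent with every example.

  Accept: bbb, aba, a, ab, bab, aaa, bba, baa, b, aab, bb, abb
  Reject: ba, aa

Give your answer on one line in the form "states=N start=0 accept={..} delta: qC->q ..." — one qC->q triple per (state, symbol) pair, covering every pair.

states=3 start=0 accept={1,2} delta: 0a->1 0b->1 1a->0 1b->2 2a->1 2b->1

Grow the machine one transition at a time. Run the examples from 0; the earliest place one falls off (shortest prefix, ties alphabetical) gets sent to the lowest-numbered state that keeps every Accept/Reject pair distinguishable — a pair clashes when both reach the same state with identical unread suffix — and to a fresh state only if none does.
a: 0a undefined. 0a->0: no, aba/ba meet in 0 with "ba" left. Open state 1: 0a->1.
b: 0b undefined. 0b->0: no, a/ba meet in 1. 0b->1: ok.
aa: 1a undefined. 1a->0: ok.
ab: 1b undefined. 1b->0: no, ab/ba meet in 0. 1b->1: no, aba/ba meet in 0. Open state 2: 1b->2.
aba: 2a undefined. 2a->0: no, aba/ba meet in 0. 2a->1: ok.
abb: 2b undefined. 2b->0: no, bbb/ba meet in 0. 2b->1: ok.
All examples now run through 3 states with every (state, symbol) defined. Accept strings end in {1,2}, Reject strings end in {0}; accept={1,2}.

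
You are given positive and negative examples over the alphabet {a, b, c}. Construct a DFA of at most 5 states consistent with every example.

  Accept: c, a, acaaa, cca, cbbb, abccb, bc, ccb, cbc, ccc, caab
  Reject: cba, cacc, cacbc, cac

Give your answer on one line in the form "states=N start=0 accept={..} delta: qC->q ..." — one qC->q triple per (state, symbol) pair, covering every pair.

states=3 start=0 accept={0,1} delta: 0a->0 0b->0 0c->1 1a->2 1b->1 1c->0 2a->0 2b->2 2c->2

Fold the examples into a partial DFA from state 0: repeatedly fix the first undefined (state, symbol) met by the shortest-then-alphabetical prefix, trying targets in increasing order and rejecting any under which an Accept and a Reject string meet in one state with the same remainder; add a state when all current targets are rejected. Accepting states are where Accept strings end.
a: 0a undefined. 0a->0: ok.
b: 0b undefined. 0b->0: ok.
c: 0c undefined. 0c->0: no, c/cba meet in 0. Open state 1: 0c->1.
ca: 1a undefined. 1a->0: no, c/cac meet in 1. 1a->1: no, ccc/cacc meet in 1 with "cc" left. Open state 2: 1a->2.
cb: 1b undefined. 1b->0: no, a/cba meet in 0. 1b->1: ok.
cc: 1c undefined. 1c->0: ok.
caa: 2a undefined. 2a->0: ok.
cac: 2c undefined. 2c->0: no, c/cacc meet in 1. 2c->1: no, c/cac meet in 1. 2c->2: ok.
cacb: 2b undefined. 2b->0: no, c/cacbc meet in 1. 2b->1: no, a/cacbc meet in 0. 2b->2: ok.
All examples now run through 3 states with every (state, symbol) defined. Accept strings end in {0,1}, Reject strings end in {2}; accept={0,1}.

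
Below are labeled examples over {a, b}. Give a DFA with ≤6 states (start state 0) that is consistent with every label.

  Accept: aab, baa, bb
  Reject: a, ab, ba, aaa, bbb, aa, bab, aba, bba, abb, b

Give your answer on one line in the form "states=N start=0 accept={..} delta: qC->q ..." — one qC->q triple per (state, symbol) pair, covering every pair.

Fold the examples into a partial DFA from state 0: repeatedly fix the first undefined (state, symbol) met by the shortest-then-alphabetical prefix, trying targets in increasing order and rejecting any under which an Accept and a Reject string meet in one state with the same remainder; add a state when all current targets are rejected. Accepting states are where Accept strings end.
a: 0a undefined. 0a->0: no, aab/ab meet in 0 with "b" left. Open state 1: 0a->1.
b: 0b undefined. 0b->0: no, baa/aa meet in 1 with "a" left. 0b->1: no, aab/bab meet in 1 with "ab" left. Open state 2: 0b->2.
aa: 1a undefined. 1a->0: no, aab/b meet in 2. 1a->1: no, aab/ab meet in 1 with "b" left. 1a->2: ok.
ab: 1b undefined. 1b->0: ok.
ba: 2a undefined. 2a->0: no, baa/a meet in 1. 2a->1: no, baa/aa meet in 2. 2a->2: no, aab/bab meet in 2 with "b" left. Open state 3: 2a->3.
bb: 2b undefined. 2b->0: no, aab/ab meet in 0. 2b->1: no, aab/a meet in 1. 2b->2: no, aab/bbb meet in 2. 2b->3: no, aab/ba meet in 3. Open state 4: 2b->4.
baa: 3a undefined. 3a->0: no, baa/ab meet in 0. 3a->1: no, baa/a meet in 1. 3a->2: no, baa/aa meet in 2. 3a->3: no, baa/ba meet in 3. 3a->4: ok.
bab: 3b undefined. 3b->0: ok.
bba: 4a undefined. 4a->0: ok.
bbb: 4b undefined. 4b->0: ok.
All examples now run through 5 states with every (state, symbol) defined. Accept strings end in {4}, Reject strings end in {0,1,2,3}; accept={4}.

states=5 start=0 accept={4} delta: 0a->1 0b->2 1a->2 1b->0 2a->3 2b->4 3a->4 3b->0 4a->0 4b->0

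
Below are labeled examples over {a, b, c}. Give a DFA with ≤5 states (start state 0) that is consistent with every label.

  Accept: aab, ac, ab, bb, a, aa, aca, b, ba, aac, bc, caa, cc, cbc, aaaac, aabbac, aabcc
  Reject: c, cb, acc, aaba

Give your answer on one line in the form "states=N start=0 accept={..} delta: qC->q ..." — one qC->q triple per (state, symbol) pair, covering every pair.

states=4 start=0 accept={0,1,3} delta: 0a->1 0b->1 0c->2 1a->1 1b->3 1c->0 2a->0 2b->2 2c->0 3a->2 3b->0 3c->1

Grow the machine one transition at a time. Run the examples from 0; the earliest place one falls off (shortest prefix, ties alphabetical) gets sent to the lowest-numbered state that keeps every Accept/Reject pair distinguishable — a pair clashes when both reach the same state with identical unread suffix — and to a fresh state only if none does.
a: 0a undefined. 0a->0: no, ac/c meet in 0 with "c" left. Open state 1: 0a->1.
b: 0b undefined. 0b->0: no, bc/c meet in 0 with "c" left. 0b->1: ok.
c: 0c undefined. 0c->0: no, a/cb meet in 1. 0c->1: no, ab/cb meet in 1 with "b" left. Open state 2: 0c->2.
aa: 1a undefined. 1a->0: no, aa/aaba meet in 0. 1a->1: ok.
ab: 1b undefined. 1b->0: no, a/aaba meet in 1. 1b->1: no, aab/aaba meet in 1. 1b->2: no, aab/c meet in 2. Open state 3: 1b->3.
ac: 1c undefined. 1c->0: ok.
ca: 2a undefined. 2a->0: ok.
cb: 2b undefined. 2b->0: no, ac/cb meet in 0. 2b->1: no, a/cb meet in 1. 2b->2: ok.
cc: 2c undefined. 2c->0: ok.
aaba: 3a undefined. 3a->0: no, ac/aaba meet in 0. 3a->1: no, a/aaba meet in 1. 3a->2: ok.
aabb: 3b undefined. 3b->0: ok.
aabc: 3c undefined. 3c->0: no, aabcc/c meet in 2. 3c->1: ok.
All examples now run through 4 states with every (state, symbol) defined. Accept strings end in {0,1,3}, Reject strings end in {2}; accept={0,1,3}.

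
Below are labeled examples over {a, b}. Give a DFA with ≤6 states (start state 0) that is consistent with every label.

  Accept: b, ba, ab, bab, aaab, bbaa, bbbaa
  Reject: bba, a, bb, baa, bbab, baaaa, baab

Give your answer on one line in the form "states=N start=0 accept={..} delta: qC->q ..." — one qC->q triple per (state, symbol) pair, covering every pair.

State merging on the prefix tree: take the shortest (then alphabetical) example prefix whose next move is undefined and point that move at state 0, else 1, else 2, ...; a target is out if some Accept/Reject pair would then sit in one state with the same input left (inseparable). If every existing state is out, open a new one.
a: 0a undefined. 0a->0: ok.
b: 0b undefined. 0b->0: no, b/bba meet in 0. Open state 1: 0b->1.
ba: 1a undefined. 1a->0: no, b/baab meet in 1. 1a->1: no, b/baa meet in 1. Open state 2: 1a->2.
bb: 1b undefined. 1b->0: no, b/bbab meet in 1. 1b->1: no, b/bb meet in 1. 1b->2: no, ba/bb meet in 2. Open state 3: 1b->3.
baa: 2a undefined. 2a->0: no, b/baab meet in 1. 2a->1: no, b/baa meet in 1. 2a->2: no, ba/baa meet in 2. 2a->3: no, bbaa/baaaa meet in 3 with "aa" left. Open state 4: 2a->4.
bab: 2b undefined. 2b->0: no, bab/a meet in 0. 2b->1: ok.
bba: 3a undefined. 3a->0: no, b/bbab meet in 1. 3a->1: no, b/bba meet in 1. 3a->2: no, b/bbab meet in 1. 3a->3: no, bbaa/bba meet in 3. 3a->4: ok.
bbb: 3b undefined. 3b->0: no, bbbaa/a meet in 0. 3b->1: no, bbbaa/bba meet in 4. 3b->2: ok.
baaa: 4a undefined. 4a->0: no, bbaa/a meet in 0. 4a->1: no, ba/baaaa meet in 2. 4a->2: ok.
baab: 4b undefined. 4b->0: ok.
All examples now run through 5 states with every (state, symbol) defined. Accept strings end in {1,2}, Reject strings end in {0,3,4}; accept={1,2}.

states=5 start=0 accept={1,2} delta: 0a->0 0b->1 1a->2 1b->3 2a->4 2b->1 3a->4 3b->2 4a->2 4b->0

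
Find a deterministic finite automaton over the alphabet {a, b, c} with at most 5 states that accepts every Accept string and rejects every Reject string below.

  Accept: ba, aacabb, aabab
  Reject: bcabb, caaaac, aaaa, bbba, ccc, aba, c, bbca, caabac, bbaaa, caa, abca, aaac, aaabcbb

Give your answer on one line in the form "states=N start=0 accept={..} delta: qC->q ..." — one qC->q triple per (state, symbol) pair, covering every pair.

states=5 start=0 accept={2} delta: 0a->1 0b->1 0c->1 1a->2 1b->2 1c->0 2a->3 2b->0 2c->2 3a->0 3b->4 3c->0 4a->0 4b->2 4c->1

State merging on the prefix tree: take the shortest (then alphabetical) example prefix whose next move is undefined and point that move at state 0, else 1, else 2, ...; a target is out if some Accept/Reject pair would then sit in one state with the same input left (inseparable). If every existing state is out, open a new one.
a: 0a undefined. 0a->0: no, ba/aba meet in 0 with "ba" left. Open state 1: 0a->1.
b: 0b undefined. 0b->0: no, ba/bbba meet in 1. 0b->1: ok.
c: 0c undefined. 0c->0: no, ba/caa meet in 1 with "a" left. 0c->1: ok.
aa: 1a undefined. 1a->0: no, ba/aaaa meet in 0. 1a->1: no, ba/aaaa meet in 1. Open state 2: 1a->2.
ab: 1b undefined. 1b->0: no, ba/bbba meet in 2. 1b->1: no, ba/bbba meet in 2. 1b->2: ok.
bc: 1c undefined. 1c->0: ok.
aaa: 2a undefined. 2a->0: no, ba/bbaaa meet in 2. 2a->1: no, ba/aaaa meet in 2. 2a->2: no, ba/aaaa meet in 2. Open state 3: 2a->3.
aab: 2b undefined. 2b->0: ok.
aac: 2c undefined. 2c->0: no, aacabb/bcabb meet in 0. 2c->1: no, ba/bbca meet in 2. 2c->2: ok.
aaaa: 3a undefined. 3a->0: ok.
aaab: 3b undefined. 3b->0: no, aacabb/bbba meet in 1. 3b->1: no, ba/caabac meet in 2. 3b->2: no, aacabb/bcabb meet in 0. 3b->3: no, aacabb/aba meet in 3. Open state 4: 3b->4.
aaac: 3c undefined. 3c->0: ok.
aaabc: 4c undefined. 4c->0: no, ba/aaabcbb meet in 2. 4c->1: ok.
caaba: 4a undefined. 4a->0: ok.
aacabb: 4b undefined. 4b->0: no, aacabb/bcabb meet in 0. 4b->1: no, aacabb/bbba meet in 1. 4b->2: ok.
All examples now run through 5 states with every (state, symbol) defined. Accept strings end in {2}, Reject strings end in {0,1,3}; accept={2}.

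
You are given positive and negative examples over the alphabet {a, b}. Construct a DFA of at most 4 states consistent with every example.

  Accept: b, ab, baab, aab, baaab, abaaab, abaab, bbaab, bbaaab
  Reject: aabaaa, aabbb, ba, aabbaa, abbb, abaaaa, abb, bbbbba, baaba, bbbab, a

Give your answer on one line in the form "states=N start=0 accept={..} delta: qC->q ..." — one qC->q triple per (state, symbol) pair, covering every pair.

State merging on the prefix tree: take the shortest (then alphabetical) example prefix whose next move is undefined and point that move at state 0, else 1, else 2, ...; a target is out if some Accept/Reject pair would then sit in one state with the same input left (inseparable). If every existing state is out, open a new one.
a: 0a undefined. 0a->0: ok.
b: 0b undefined. 0b->0: no, b/aabaaa meet in 0. Open state 1: 0b->1.
ba: 1a undefined. 1a->0: ok.
bb: 1b undefined. 1b->0: no, b/aabbb meet in 1. 1b->1: no, b/aabbb meet in 1. Open state 2: 1b->2.
bba: 2a undefined. 2a->0: ok.
bbb: 2b undefined. 2b->0: no, b/bbbab meet in 1. 2b->1: no, b/aabbb meet in 1. 2b->2: no, b/bbbab meet in 1. Open state 3: 2b->3.
bbba: 3a undefined. 3a->0: no, b/bbbab meet in 1. 3a->1: ok.
bbbb: 3b undefined. 3b->0: ok.
All examples now run through 4 states with every (state, symbol) defined. Accept strings end in {1}, Reject strings end in {0,2,3}; accept={1}.

states=4 start=0 accept={1} delta: 0a->0 0b->1 1a->0 1b->2 2a->0 2b->3 3a->1 3b->0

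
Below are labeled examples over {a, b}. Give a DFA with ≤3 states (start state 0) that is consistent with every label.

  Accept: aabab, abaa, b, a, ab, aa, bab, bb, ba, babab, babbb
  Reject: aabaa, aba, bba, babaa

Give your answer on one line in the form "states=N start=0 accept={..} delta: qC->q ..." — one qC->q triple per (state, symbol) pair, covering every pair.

State merging on the prefix tree: take the shortest (then alphabetical) example prefix whose next move is undefined and point that move at state 0, else 1, else 2, ...; a target is out if some Accept/Reject pair would then sit in one state with the same input left (inseparable). If every existing state is out, open a new one.
a: 0a undefined. 0a->0: no, abaa/aabaa meet in 0 with "baa" left. Open state 1: 0a->1.
b: 0b undefined. 0b->0: no, abaa/babaa meet in 1 with "baa" left. 0b->1: ok.
aa: 1a undefined. 1a->0: no, aabab/aabaa meet in 1. 1a->1: no, abaa/aabaa meet in 1 with "baa" left. Open state 2: 1a->2.
ab: 1b undefined. 1b->0: no, b/aba meet in 1. 1b->1: no, aa/aba meet in 2. 1b->2: ok.
aab: 2b undefined. 2b->0: no, aabab/aabaa meet in 2. 2b->1: ok.
aba: 2a undefined. 2a->0: ok.
All examples now run through 3 states with every (state, symbol) defined. Accept strings end in {1,2}, Reject strings end in {0}; accept={1,2}.

states=3 start=0 accept={1,2} delta: 0a->1 0b->1 1a->2 1b->2 2a->0 2b->1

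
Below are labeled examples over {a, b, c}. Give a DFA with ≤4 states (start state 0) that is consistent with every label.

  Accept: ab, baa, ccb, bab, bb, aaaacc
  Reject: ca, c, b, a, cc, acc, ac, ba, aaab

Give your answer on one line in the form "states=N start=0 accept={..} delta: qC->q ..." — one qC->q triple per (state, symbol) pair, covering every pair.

Fold the examples into a partial DFA from state 0: repeatedly fix the first undefined (state, symbol) met by the shortest-then-alphabetical prefix, trying targets in increasing order and rejecting any under which an Accept and a Reject string meet in one state with the same remainder; add a state when all current targets are rejected. Accepting states are where Accept strings end.
a: 0a undefined. 0a->0: no, ab/b meet in 0 with "b" left. Open state 1: 0a->1.
b: 0b undefined. 0b->0: no, bb/b meet in 0. 0b->1: ok.
c: 0c undefined. 0c->0: no, ccb/ca meet in 1. 0c->1: ok.
aa: 1a undefined. 1a->0: no, ab/aaab meet in 1 with "b" left. 1a->1: no, ab/aaab meet in 1 with "b" left. Open state 2: 1a->2.
ab: 1b undefined. 1b->0: ok.
ac: 1c undefined. 1c->0: no, ab/cc meet in 0. 1c->1: ok.
aaa: 2a undefined. 2a->0: no, aaaacc/c meet in 1. 2a->1: no, ab/aaab meet in 0. 2a->2: no, baa/ca meet in 2. Open state 3: 2a->3.
bab: 2b undefined. 2b->0: ok.
aaaa: 3a undefined. 3a->0: no, aaaacc/c meet in 1. 3a->1: no, aaaacc/c meet in 1. 3a->2: ok.
aaab: 3b undefined. 3b->0: no, ab/aaab meet in 0. 3b->1: ok.
aaaac: 2c undefined. 2c->0: no, aaaacc/c meet in 1. 2c->1: no, aaaacc/c meet in 1. 2c->2: no, aaaacc/ca meet in 2. 2c->3: ok.
aaaacc: 3c undefined. 3c->0: ok.
All examples now run through 4 states with every (state, symbol) defined. Accept strings end in {0,3}, Reject strings end in {1,2}; accept={0,3}.

states=4 start=0 accept={0,3} delta: 0a->1 0b->1 0c->1 1a->2 1b->0 1c->1 2a->3 2b->0 2c->3 3a->2 3b->1 3c->0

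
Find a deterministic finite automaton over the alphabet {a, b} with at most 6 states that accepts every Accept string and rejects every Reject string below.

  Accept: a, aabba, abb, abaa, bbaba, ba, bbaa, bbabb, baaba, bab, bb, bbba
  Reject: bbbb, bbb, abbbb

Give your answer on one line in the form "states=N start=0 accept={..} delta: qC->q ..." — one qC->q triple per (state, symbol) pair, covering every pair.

Grow the machine one transition at a time. Run the examples from 0; the earliest place one falls off (shortest prefix, ties alphabetical) gets sent to the lowest-numbered state that keeps every Accept/Reject pair distinguishable — a pair clashes when both reach the same state with identical unread suffix — and to a fresh state only if none does.
a: 0a undefined. 0a->0: ok.
b: 0b undefined. 0b->0: no, a/bbbb meet in 0. Open state 1: 0b->1.
ba: 1a undefined. 1a->0: ok.
bb: 1b undefined. 1b->0: no, a/bbbb meet in 0. 1b->1: no, abb/bbbb meet in 1. Open state 2: 1b->2.
bba: 2a undefined. 2a->0: ok.
bbb: 2b undefined. 2b->0: no, a/bbb meet in 0. 2b->1: no, abb/bbbb meet in 2. 2b->2: no, abb/bbbb meet in 2. Open state 3: 2b->3.
bbba: 3a undefined. 3a->0: ok.
bbbb: 3b undefined. 3b->0: no, a/bbbb meet in 0. 3b->1: no, bab/bbbb meet in 1. 3b->2: no, abb/bbbb meet in 2. 3b->3: ok.
All examples now run through 4 states with every (state, symbol) defined. Accept strings end in {0,1,2}, Reject strings end in {3}; accept={0,1,2}.

states=4 start=0 accept={0,1,2} delta: 0a->0 0b->1 1a->0 1b->2 2a->0 2b->3 3a->0 3b->3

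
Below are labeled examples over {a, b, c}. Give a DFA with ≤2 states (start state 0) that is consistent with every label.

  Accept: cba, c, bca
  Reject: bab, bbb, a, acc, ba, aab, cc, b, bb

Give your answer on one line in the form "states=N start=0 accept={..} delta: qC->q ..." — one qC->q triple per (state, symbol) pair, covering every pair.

states=2 start=0 accept={1} delta: 0a->0 0b->0 0c->1 1a->1 1b->1 1c->0

Grow the machine one transition at a time. Run the examples from 0; the earliest place one falls off (shortest prefix, ties alphabetical) gets sent to the lowest-numbered state that keeps every Accept/Reject pair distinguishable — a pair clashes when both reach the same state with identical unread suffix — and to a fresh state only if none does.
a: 0a undefined. 0a->0: ok.
b: 0b undefined. 0b->0: ok.
c: 0c undefined. 0c->0: no, cba/bab meet in 0. Open state 1: 0c->1.
cb: 1b undefined. 1b->0: no, cba/bab meet in 0. 1b->1: ok.
cc: 1c undefined. 1c->0: ok.
bca: 1a undefined. 1a->0: no, cba/bab meet in 0. 1a->1: ok.
All examples now run through 2 states with every (state, symbol) defined. Accept strings end in {1}, Reject strings end in {0}; accept={1}.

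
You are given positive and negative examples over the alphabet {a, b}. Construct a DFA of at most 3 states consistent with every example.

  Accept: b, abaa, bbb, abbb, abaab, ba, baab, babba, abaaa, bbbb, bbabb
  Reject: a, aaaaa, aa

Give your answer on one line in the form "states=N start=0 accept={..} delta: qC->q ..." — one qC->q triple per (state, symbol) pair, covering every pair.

State merging on the prefix tree: take the shortest (then alphabetical) example prefix whose next move is undefined and point that move at state 0, else 1, else 2, ...; a target is out if some Accept/Reject pair would then sit in one state with the same input left (inseparable). If every existing state is out, open a new one.
a: 0a undefined. 0a->0: ok.
b: 0b undefined. 0b->0: no, b/a meet in 0. Open state 1: 0b->1.
ba: 1a undefined. 1a->0: no, abaa/a meet in 0. 1a->1: ok.
bb: 1b undefined. 1b->0: no, abaab/a meet in 0. 1b->1: ok.
All examples now run through 2 states with every (state, symbol) defined. Accept strings end in {1}, Reject strings end in {0}; accept={1}.

states=2 start=0 accept={1} delta: 0a->0 0b->1 1a->1 1b->1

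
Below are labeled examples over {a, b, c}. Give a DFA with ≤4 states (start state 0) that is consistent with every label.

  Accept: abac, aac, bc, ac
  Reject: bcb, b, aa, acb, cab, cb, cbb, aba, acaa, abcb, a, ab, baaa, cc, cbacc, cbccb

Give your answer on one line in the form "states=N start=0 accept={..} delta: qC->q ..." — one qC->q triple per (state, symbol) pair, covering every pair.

Grow the machine one transition at a time. Run the examples from 0; the earliest place one falls off (shortest prefix, ties alphabetical) gets sent to the lowest-numbered state that keeps every Accept/Reject pair distinguishable — a pair clashes when both reach the same state with identical unread suffix — and to a fresh state only if none does.
a: 0a undefined. 0a->0: ok.
b: 0b undefined. 0b->0: ok.
c: 0c undefined. 0c->0: no, abac/bcb meet in 0. Open state 1: 0c->1.
ca: 1a undefined. 1a->0: ok.
cb: 1b undefined. 1b->0: ok.
cc: 1c undefined. 1c->0: ok.
All examples now run through 2 states with every (state, symbol) defined. Accept strings end in {1}, Reject strings end in {0}; accept={1}.

states=2 start=0 accept={1} delta: 0a->0 0b->0 0c->1 1a->0 1b->0 1c->0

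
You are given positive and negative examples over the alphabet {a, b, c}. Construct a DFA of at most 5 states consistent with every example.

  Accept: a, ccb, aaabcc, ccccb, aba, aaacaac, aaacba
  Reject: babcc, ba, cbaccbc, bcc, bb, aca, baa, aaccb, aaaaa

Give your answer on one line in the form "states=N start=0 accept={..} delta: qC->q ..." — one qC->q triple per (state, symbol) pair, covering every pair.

Grow the machine one transition at a time. Run the examples from 0; the earliest place one falls off (shortest prefix, ties alphabetical) gets sent to the lowest-numbered state that keeps every Accept/Reject pair distinguishable — a pair clashes when both reach the same state with identical unread suffix — and to a fresh state only if none does.
a: 0a undefined. 0a->0: no, a/aaaaa meet in 0. Open state 1: 0a->1.
b: 0b undefined. 0b->0: no, a/ba meet in 1. 0b->1: ok.
c: 0c undefined. 0c->0: ok.
aa: 1a undefined. 1a->0: no, a/baa meet in 1. 1a->1: no, a/ba meet in 1. Open state 2: 1a->2.
ab: 1b undefined. 1b->0: ok.
ac: 1c undefined. 1c->0: no, a/aca meet in 1. 1c->1: no, a/bcc meet in 1. 1c->2: ok.
aaa: 2a undefined. 2a->0: no, aaabcc/bcc meet in 2 with "c" left. 2a->1: no, a/aca meet in 1. 2a->2: no, aaabcc/babcc meet in 2 with "bcc" left. Open state 3: 2a->3.
aac: 2c undefined. 2c->0: no, a/aaccb meet in 1. 2c->1: no, a/bcc meet in 1. 2c->2: ok.
bab: 2b undefined. 2b->0: ok.
aaaa: 3a undefined. 3a->0: no, a/aaaaa meet in 1. 3a->1: ok.
aaab: 3b undefined. 3b->0: no, aaabcc/babcc meet in 0. 3b->1: no, aaabcc/ba meet in 2. 3b->2: no, aaabcc/ba meet in 2. 3b->3: ok.
aaac: 3c undefined. 3c->0: no, aaabcc/babcc meet in 0. 3c->1: no, aaabcc/ba meet in 2. 3c->2: no, aaabcc/ba meet in 2. 3c->3: no, aaabcc/aca meet in 3. Open state 4: 3c->4.
aaaca: 4a undefined. 4a->0: no, aaacaac/ba meet in 2. 4a->1: no, aaacaac/ba meet in 2. 4a->2: ok.
aaacb: 4b undefined. 4b->0: ok.
aaabcc: 4c undefined. 4c->0: no, aaabcc/babcc meet in 0. 4c->1: ok.
All examples now run through 5 states with every (state, symbol) defined. Accept strings end in {1,4}, Reject strings end in {0,2,3}; accept={1,4}.

states=5 start=0 accept={1,4} delta: 0a->1 0b->1 0c->0 1a->2 1b->0 1c->2 2a->3 2b->0 2c->2 3a->1 3b->3 3c->4 4a->2 4b->0 4c->1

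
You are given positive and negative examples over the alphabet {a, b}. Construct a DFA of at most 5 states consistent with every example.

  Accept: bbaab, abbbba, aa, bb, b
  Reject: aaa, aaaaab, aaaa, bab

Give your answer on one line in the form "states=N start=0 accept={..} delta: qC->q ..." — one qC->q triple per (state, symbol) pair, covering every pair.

State merging on the prefix tree: take the shortest (then alphabetical) example prefix whose next move is undefined and point that move at state 0, else 1, else 2, ...; a target is out if some Accept/Reject pair would then sit in one state with the same input left (inseparable). If every existing state is out, open a new one.
a: 0a undefined. 0a->0: no, aa/aaa meet in 0. Open state 1: 0a->1.
b: 0b undefined. 0b->0: ok.
aa: 1a undefined. 1a->0: no, bbaab/aaaa meet in 0. 1a->1: no, bbaab/aaaaab meet in 1 with "b" left. Open state 2: 1a->2.
ab: 1b undefined. 1b->0: no, bb/bab meet in 0. 1b->1: ok.
aaa: 2a undefined. 2a->0: no, bbaab/aaaaab meet in 2 with "b" left. 2a->1: no, abbbba/aaaa meet in 2. 2a->2: no, bbaab/aaaaab meet in 2 with "b" left. Open state 3: 2a->3.
aaaa: 3a undefined. 3a->0: no, bb/aaaa meet in 0. 3a->1: no, bbaab/aaaaab meet in 2 with "b" left. 3a->2: no, abbbba/aaaa meet in 2. 3a->3: ok.
bbaab: 2b undefined. 2b->0: ok.
aaaaab: 3b undefined. 3b->0: no, bbaab/aaaaab meet in 0. 3b->1: ok.
All examples now run through 4 states with every (state, symbol) defined. Accept strings end in {0,2}, Reject strings end in {1,3}; accept={0,2}.

states=4 start=0 accept={0,2} delta: 0a->1 0b->0 1a->2 1b->1 2a->3 2b->0 3a->3 3b->1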